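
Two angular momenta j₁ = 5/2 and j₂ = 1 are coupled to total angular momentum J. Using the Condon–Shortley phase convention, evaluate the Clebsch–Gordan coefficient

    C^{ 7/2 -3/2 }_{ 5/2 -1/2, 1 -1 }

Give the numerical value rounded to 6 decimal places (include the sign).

triangle: 0!·5!·2!/8! = 240/40320
(j±m)!: 2!·3!·0!·2!·2!·5! = 5760
prefactor² = (2J+1)·Δ·N² = 1920/7
  k=0: +1/(0!·0!·3!·0!·2!·2!) = 1/24
Σ = 1/24  ⇒  CG² = 1920/7·1/24² = 10/21
CG = +√(10/21) = +0.690066

+√(10/21) ≈ +0.690066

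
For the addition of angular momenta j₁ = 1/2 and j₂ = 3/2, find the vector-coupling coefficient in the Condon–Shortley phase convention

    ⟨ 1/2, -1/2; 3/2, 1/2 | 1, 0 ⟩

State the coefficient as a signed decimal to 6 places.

−√(1/2) ≈ -0.707107

j₁+j₂−J=1  J+j₁−j₂=0  J−j₁+j₂=2  j₁+j₂+J+1=4
(j₁±m₁, j₂±m₂, J±M) = (0,1,2,1,1,1)
P² = 1/2
sum k=1..1:
  [1] −1/1 = -1
S = -1
C² = P²·S² = 1/2 ; C = -0.707107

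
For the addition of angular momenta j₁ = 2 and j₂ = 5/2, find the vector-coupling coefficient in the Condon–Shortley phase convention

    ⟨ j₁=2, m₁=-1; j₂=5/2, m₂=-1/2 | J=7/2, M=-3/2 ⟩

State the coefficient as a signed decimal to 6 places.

√[8·1!3!4!/9! · 1!3!2!3!2!5!] = √(384/7)
  +(−1)^0/∏(0,1,3,2,0,2)! = 1/24  (running 1/24)
  +(−1)^1/∏(1,0,2,1,1,3)! = -1/12  (running -1/24)
⟨..|..⟩ = √(384/7)·(-1/24) = -0.308607

−√(2/21) ≈ -0.308607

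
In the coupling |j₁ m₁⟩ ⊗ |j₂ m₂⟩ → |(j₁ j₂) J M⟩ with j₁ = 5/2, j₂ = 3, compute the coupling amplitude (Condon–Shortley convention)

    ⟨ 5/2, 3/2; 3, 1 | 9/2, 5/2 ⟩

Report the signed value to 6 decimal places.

+√(10/99) ≈ +0.317821

j₁+j₂−J=1  J+j₁−j₂=4  J−j₁+j₂=5  j₁+j₂+J+1=11
(j₁±m₁, j₂±m₂, J±M) = (4,1,4,2,7,2)
P² = 92160/11
sum k=0..1:
  [0] +1/144 = 1/144
  [1] −1/288 = -1/288
S = 1/288
C² = P²·S² = 10/99 ; C = +0.317821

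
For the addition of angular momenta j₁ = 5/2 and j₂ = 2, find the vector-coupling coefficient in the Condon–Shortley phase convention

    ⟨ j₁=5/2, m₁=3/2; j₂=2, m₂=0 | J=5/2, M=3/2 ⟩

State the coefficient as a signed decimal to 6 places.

√[6·2!3!2!/8! · 4!1!2!2!4!1!] = √(288/35)
  +(−1)^0/∏(0,2,1,2,2,0)! = 1/8  (running 1/8)
  +(−1)^1/∏(1,1,0,1,3,1)! = -1/6  (running -1/24)
⟨..|..⟩ = √(288/35)·(-1/24) = -0.119523

-0.119523  (= −√(1/70))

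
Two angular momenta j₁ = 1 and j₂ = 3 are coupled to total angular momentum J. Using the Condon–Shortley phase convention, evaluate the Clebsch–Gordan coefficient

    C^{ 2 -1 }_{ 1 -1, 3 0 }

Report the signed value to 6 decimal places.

j₁+j₂−J=2  J+j₁−j₂=0  J−j₁+j₂=4  j₁+j₂+J+1=7
(j₁±m₁, j₂±m₂, J±M) = (0,2,3,3,1,3)
P² = 144/7
sum k=2..2:
  [2] +1/12 = 1/12
S = 1/12
C² = P²·S² = 1/7 ; C = +0.377964

+0.377964  (= +√(1/7))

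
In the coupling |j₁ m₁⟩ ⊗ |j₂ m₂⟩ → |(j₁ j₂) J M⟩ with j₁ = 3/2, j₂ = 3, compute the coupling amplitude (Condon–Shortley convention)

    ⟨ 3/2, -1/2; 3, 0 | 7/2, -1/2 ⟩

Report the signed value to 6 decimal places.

j₁+j₂−J=1  J+j₁−j₂=2  J−j₁+j₂=5  j₁+j₂+J+1=9
(j₁±m₁, j₂±m₂, J±M) = (1,2,3,3,3,4)
P² = 384/7
sum k=0..1:
  [0] +1/24 = 1/24
  [1] −1/12 = -1/12
S = -1/24
C² = P²·S² = 2/21 ; C = -0.308607

−√(2/21) ≈ -0.308607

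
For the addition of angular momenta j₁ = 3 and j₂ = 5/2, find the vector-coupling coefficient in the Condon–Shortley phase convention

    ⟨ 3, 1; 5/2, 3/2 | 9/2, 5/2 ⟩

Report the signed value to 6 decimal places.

triangle: 1!×5!×4!/11! = 2880/39916800
(j±m)!: 4!×2!×4!×1!×7!×2! = 11612160
prefactor² = (2J+1)×Δ×N² = 92160/11
  k=0: +1/(0!×1!×2!×4!×3!×0!) = 1/288
  k=1: −1/(1!×0!×1!×3!×4!×1!) = -1/144
Σ = -1/288  ⇒  CG² = 92160/11×(-1/288)² = 10/99
CG = −√(10/99) = -0.317821

−√(10/99) = -0.317821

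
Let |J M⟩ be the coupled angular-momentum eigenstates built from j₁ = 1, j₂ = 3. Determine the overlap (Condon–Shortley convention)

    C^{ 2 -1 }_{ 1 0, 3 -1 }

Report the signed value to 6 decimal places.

j₁+j₂−J=2  J+j₁−j₂=0  J−j₁+j₂=4  j₁+j₂+J+1=7
(j₁±m₁, j₂±m₂, J±M) = (1,1,2,4,1,3)
P² = 96/7
sum k=1..1:
  [1] −1/6 = -1/6
S = -1/6
C² = P²·S² = 8/21 ; C = -0.617213

-0.617213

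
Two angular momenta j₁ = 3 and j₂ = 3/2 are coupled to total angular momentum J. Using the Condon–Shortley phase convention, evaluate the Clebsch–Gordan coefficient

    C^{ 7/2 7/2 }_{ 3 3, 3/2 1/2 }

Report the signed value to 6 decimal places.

+0.816497

j₁+j₂−J=1  J+j₁−j₂=5  J−j₁+j₂=2  j₁+j₂+J+1=9
(j₁±m₁, j₂±m₂, J±M) = (6,0,2,1,7,0)
P² = 38400
sum k=0..0:
  [0] +1/240 = 1/240
S = 1/240
C² = P²·S² = 2/3 ; C = +0.816497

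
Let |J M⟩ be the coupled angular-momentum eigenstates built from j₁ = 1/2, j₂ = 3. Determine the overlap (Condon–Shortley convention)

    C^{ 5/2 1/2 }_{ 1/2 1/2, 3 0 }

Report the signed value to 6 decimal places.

+0.654654  (= +√(3/7))

triangle: 1!×0!×5!/7! = 120/5040
(j±m)!: 1!×0!×3!×3!×3!×2! = 432
prefactor² = (2J+1)×Δ×N² = 432/7
  k=0: +1/(0!×1!×0!×3!×0!×2!) = 1/12
Σ = 1/12  ⇒  CG² = 432/7×1/12² = 3/7
CG = +√(3/7) = +0.654654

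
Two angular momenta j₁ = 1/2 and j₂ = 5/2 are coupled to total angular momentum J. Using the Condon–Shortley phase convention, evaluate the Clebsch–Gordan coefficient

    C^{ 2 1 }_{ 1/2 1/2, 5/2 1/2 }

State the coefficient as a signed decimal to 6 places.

√[5·1!0!4!/6! · 1!0!3!2!3!1!] = √(12)
  +(−1)^0/∏(0,1,0,3,0,1)! = 1/6  (running 1/6)
⟨..|..⟩ = √(12)·(1/6) = +0.577350

+√(1/3) ≈ +0.577350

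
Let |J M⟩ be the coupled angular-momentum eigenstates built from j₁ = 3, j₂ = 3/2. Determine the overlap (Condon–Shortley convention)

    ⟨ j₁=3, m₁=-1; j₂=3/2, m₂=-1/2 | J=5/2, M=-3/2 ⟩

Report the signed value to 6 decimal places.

-0.591608

triangle: 2!*4!*1!/8! = 48/40320
(j±m)!: 2!*4!*1!*2!*1!*4! = 2304
prefactor² = (2J+1)*Δ*N² = 576/35
  k=0: +1/(0!*2!*4!*1!*0!*0!) = 1/48
  k=1: −1/(1!*1!*3!*0!*1!*1!) = -1/6
Σ = -7/48  ⇒  CG² = 576/35*(-7/48)² = 7/20
CG = −√(7/20) = -0.591608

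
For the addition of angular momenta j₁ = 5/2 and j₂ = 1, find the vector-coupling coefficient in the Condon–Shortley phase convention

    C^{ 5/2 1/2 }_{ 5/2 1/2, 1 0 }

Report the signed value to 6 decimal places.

+√(1/35) = +0.169031

√[6·1!4!1!/7! · 3!2!1!1!3!2!] = √(144/35)
  +(−1)^0/∏(0,1,2,1,2,0)! = 1/4  (running 1/4)
  +(−1)^1/∏(1,0,1,0,3,1)! = -1/6  (running 1/12)
⟨..|..⟩ = √(144/35)·(1/12) = +0.169031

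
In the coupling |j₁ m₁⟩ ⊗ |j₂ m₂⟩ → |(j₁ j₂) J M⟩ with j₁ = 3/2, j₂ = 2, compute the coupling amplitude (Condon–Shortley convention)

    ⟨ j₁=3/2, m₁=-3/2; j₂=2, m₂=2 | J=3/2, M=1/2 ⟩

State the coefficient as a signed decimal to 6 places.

+√(2/5) ≈ +0.632456

√[4·2!1!2!/6! · 0!3!4!0!2!1!] = √(32/5)
  +(−1)^2/∏(2,0,1,2,0,0)! = 1/4  (running 1/4)
⟨..|..⟩ = √(32/5)·(1/4) = +0.632456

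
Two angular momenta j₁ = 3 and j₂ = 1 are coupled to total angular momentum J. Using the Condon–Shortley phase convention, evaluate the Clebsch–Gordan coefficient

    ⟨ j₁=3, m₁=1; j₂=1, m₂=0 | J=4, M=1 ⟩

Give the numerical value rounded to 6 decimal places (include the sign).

+0.731925  (= +√(15/28))

triangle: 0!·6!·2!/9! = 1440/362880
(j±m)!: 4!·2!·1!·1!·5!·3! = 34560
prefactor² = (2J+1)·Δ·N² = 8640/7
  k=0: +1/(0!·0!·2!·1!·4!·1!) = 1/48
Σ = 1/48  ⇒  CG² = 8640/7·1/48² = 15/28
CG = +√(15/28) = +0.731925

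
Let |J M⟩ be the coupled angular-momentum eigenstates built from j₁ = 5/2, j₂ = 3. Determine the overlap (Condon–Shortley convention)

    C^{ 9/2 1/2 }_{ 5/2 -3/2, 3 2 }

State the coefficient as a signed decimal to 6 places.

-0.510355  (= −√(361/1386))

triangle: 1!×4!×5!/11! = 2880/39916800
(j±m)!: 1!×4!×5!×1!×5!×4! = 8294400
prefactor² = (2J+1)×Δ×N² = 460800/77
  k=0: +1/(0!×1!×4!×5!×0!×0!) = 1/2880
  k=1: −1/(1!×0!×3!×4!×1!×1!) = -1/144
Σ = -19/2880  ⇒  CG² = 460800/77×(-19/2880)² = 361/1386
CG = −√(361/1386) = -0.510355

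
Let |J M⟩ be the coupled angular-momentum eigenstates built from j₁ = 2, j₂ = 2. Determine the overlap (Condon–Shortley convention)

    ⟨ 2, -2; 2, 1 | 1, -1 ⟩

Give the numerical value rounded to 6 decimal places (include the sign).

√[3·3!1!1!/6! · 0!4!3!1!0!2!] = √(36/5)
  +(−1)^3/∏(3,0,1,0,0,1)! = -1/6  (running -1/6)
⟨..|..⟩ = √(36/5)·(-1/6) = -0.447214

−√(1/5) = -0.447214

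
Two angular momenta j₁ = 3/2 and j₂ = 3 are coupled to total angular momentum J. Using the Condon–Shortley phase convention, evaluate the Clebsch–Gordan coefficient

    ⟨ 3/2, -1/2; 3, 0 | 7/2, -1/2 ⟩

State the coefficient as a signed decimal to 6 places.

j₁+j₂−J=1  J+j₁−j₂=2  J−j₁+j₂=5  j₁+j₂+J+1=9
(j₁±m₁, j₂±m₂, J±M) = (1,2,3,3,3,4)
P² = 384/7
sum k=0..1:
  [0] +1/24 = 1/24
  [1] −1/12 = -1/12
S = -1/24
C² = P²·S² = 2/21 ; C = -0.308607

-0.308607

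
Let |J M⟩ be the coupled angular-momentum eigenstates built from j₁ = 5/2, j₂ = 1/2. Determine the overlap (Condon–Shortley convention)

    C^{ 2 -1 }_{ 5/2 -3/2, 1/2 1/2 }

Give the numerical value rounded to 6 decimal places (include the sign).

-0.816497  (= −√(2/3))

triangle: 1!×4!×0!/6! = 24/720
(j±m)!: 1!×4!×1!×0!×1!×3! = 144
prefactor² = (2J+1)×Δ×N² = 24
  k=1: −1/(1!×0!×3!×0!×1!×0!) = -1/6
Σ = -1/6  ⇒  CG² = 24×(-1/6)² = 2/3
CG = −√(2/3) = -0.816497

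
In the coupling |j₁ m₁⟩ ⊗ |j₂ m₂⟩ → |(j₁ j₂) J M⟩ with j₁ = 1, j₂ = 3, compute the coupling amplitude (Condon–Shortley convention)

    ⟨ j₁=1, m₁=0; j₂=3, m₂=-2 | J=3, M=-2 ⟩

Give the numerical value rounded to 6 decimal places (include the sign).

j₁+j₂−J=1  J+j₁−j₂=1  J−j₁+j₂=5  j₁+j₂+J+1=8
(j₁±m₁, j₂±m₂, J±M) = (1,1,1,5,1,5)
P² = 300
sum k=0..1:
  [0] +1/24 = 1/24
  [1] −1/120 = -1/120
S = 1/30
C² = P²·S² = 1/3 ; C = +0.577350

+0.577350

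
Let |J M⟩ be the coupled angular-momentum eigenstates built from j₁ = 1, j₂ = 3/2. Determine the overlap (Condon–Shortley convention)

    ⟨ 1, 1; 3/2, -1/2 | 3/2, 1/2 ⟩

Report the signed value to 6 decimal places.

triangle: 1!*1!*2!/5! = 2/120
(j±m)!: 2!*0!*1!*2!*2!*1! = 8
prefactor² = (2J+1)*Δ*N² = 8/15
  k=0: +1/(0!*1!*0!*1!*1!*1!) = 1
Σ = 1  ⇒  CG² = 8/15*1² = 8/15
CG = +√(8/15) = +0.730297

+√(8/15) ≈ +0.730297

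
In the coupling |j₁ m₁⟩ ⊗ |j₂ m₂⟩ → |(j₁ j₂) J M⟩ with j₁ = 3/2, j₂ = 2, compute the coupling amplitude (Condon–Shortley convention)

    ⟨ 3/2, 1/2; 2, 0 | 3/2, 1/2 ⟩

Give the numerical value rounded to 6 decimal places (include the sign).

-0.447214  (= −√(1/5))

j₁+j₂−J=2  J+j₁−j₂=1  J−j₁+j₂=2  j₁+j₂+J+1=6
(j₁±m₁, j₂±m₂, J±M) = (2,1,2,2,2,1)
P² = 16/45
sum k=0..1:
  [0] +1/4 = 1/4
  [1] −1/1 = -1
S = -3/4
C² = P²·S² = 1/5 ; C = -0.447214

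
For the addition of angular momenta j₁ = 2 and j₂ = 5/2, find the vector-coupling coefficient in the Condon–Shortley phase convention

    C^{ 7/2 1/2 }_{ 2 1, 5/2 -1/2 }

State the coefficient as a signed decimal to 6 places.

triangle: 1!*3!*4!/9! = 144/362880
(j±m)!: 3!*1!*2!*3!*4!*3! = 10368
prefactor² = (2J+1)*Δ*N² = 1152/35
  k=0: +1/(0!*1!*1!*2!*2!*2!) = 1/8
  k=1: −1/(1!*0!*0!*1!*3!*3!) = -1/36
Σ = 7/72  ⇒  CG² = 1152/35*7/72² = 14/45
CG = +√(14/45) = +0.557773

+0.557773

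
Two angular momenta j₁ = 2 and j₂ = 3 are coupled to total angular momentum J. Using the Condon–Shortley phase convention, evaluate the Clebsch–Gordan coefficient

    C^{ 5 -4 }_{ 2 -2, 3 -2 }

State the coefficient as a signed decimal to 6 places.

+√(3/5) = +0.774597

triangle: 0!*4!*6!/11! = 17280/39916800
(j±m)!: 0!*4!*1!*5!*1!*9! = 1045094400
prefactor² = (2J+1)*Δ*N² = 4976640
  k=0: +1/(0!*0!*4!*1!*0!*5!) = 1/2880
Σ = 1/2880  ⇒  CG² = 4976640*1/2880² = 3/5
CG = +√(3/5) = +0.774597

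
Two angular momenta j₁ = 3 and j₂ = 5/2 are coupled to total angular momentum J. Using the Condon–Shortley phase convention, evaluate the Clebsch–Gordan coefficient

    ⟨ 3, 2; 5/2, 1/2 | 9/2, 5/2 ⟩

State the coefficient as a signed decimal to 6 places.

+√(49/198) = +0.497468

j₁+j₂−J=1  J+j₁−j₂=5  J−j₁+j₂=4  j₁+j₂+J+1=11
(j₁±m₁, j₂±m₂, J±M) = (5,1,3,2,7,2)
P² = 115200/11
sum k=0..1:
  [0] +1/144 = 1/144
  [1] −1/480 = -1/480
S = 7/1440
C² = P²·S² = 49/198 ; C = +0.497468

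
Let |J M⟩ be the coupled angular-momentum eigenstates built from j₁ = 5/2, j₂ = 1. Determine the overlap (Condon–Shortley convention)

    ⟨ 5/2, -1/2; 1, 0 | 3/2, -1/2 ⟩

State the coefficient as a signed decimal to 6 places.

j₁+j₂−J=2  J+j₁−j₂=3  J−j₁+j₂=0  j₁+j₂+J+1=6
(j₁±m₁, j₂±m₂, J±M) = (2,3,1,1,1,2)
P² = 8/5
sum k=1..1:
  [1] −1/2 = -1/2
S = -1/2
C² = P²·S² = 2/5 ; C = -0.632456

-0.632456  (= −√(2/5))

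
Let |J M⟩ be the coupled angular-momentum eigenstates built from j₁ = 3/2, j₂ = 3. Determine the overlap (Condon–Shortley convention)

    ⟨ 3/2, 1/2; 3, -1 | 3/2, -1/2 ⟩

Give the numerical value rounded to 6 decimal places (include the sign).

−√(12/35) = -0.585540

j₁+j₂−J=3  J+j₁−j₂=0  J−j₁+j₂=3  j₁+j₂+J+1=7
(j₁±m₁, j₂±m₂, J±M) = (2,1,2,4,1,2)
P² = 192/35
sum k=1..1:
  [1] −1/4 = -1/4
S = -1/4
C² = P²·S² = 12/35 ; C = -0.585540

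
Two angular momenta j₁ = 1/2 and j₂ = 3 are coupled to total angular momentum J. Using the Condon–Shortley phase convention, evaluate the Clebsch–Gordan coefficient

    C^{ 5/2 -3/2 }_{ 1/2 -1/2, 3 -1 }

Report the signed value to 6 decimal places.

−√(2/7) = -0.534522

j₁+j₂−J=1  J+j₁−j₂=0  J−j₁+j₂=5  j₁+j₂+J+1=7
(j₁±m₁, j₂±m₂, J±M) = (0,1,2,4,1,4)
P² = 1152/7
sum k=1..1:
  [1] −1/24 = -1/24
S = -1/24
C² = P²·S² = 2/7 ; C = -0.534522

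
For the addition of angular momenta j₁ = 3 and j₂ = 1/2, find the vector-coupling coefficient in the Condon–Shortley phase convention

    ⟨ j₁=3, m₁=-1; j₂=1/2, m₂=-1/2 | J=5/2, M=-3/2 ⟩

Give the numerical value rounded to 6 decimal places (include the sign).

+0.534522

√[6·1!5!0!/7! · 2!4!0!1!1!4!] = √(1152/7)
  +(−1)^0/∏(0,1,4,0,1,0)! = 1/24  (running 1/24)
⟨..|..⟩ = √(1152/7)·(1/24) = +0.534522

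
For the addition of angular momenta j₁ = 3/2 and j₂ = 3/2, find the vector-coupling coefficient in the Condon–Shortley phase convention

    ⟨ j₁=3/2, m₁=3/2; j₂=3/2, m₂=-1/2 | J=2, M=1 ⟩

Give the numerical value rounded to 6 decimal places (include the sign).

+√(1/2) ≈ +0.707107

√[5·1!2!2!/6! · 3!0!1!2!3!1!] = √(2)
  +(−1)^0/∏(0,1,0,1,2,1)! = 1/2  (running 1/2)
⟨..|..⟩ = √(2)·(1/2) = +0.707107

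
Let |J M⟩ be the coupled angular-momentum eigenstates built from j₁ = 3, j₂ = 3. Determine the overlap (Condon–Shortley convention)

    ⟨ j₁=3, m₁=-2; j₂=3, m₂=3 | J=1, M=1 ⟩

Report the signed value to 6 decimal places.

-0.327327  (= −√(3/28))

√[3·5!1!1!/8! · 1!5!6!0!2!0!] = √(10800/7)
  +(−1)^5/∏(5,0,0,1,1,0)! = -1/120  (running -1/120)
⟨..|..⟩ = √(10800/7)·(-1/120) = -0.327327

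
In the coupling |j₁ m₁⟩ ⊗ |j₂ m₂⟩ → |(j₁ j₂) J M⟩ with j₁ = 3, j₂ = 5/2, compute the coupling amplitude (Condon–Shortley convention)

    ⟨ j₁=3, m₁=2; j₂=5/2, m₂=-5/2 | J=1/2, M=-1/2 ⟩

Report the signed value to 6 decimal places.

+√(1/21) = +0.218218

√[2·5!1!0!/7! · 5!1!0!5!0!1!] = √(4800/7)
  +(−1)^0/∏(0,5,1,0,0,0)! = 1/120  (running 1/120)
⟨..|..⟩ = √(4800/7)·(1/120) = +0.218218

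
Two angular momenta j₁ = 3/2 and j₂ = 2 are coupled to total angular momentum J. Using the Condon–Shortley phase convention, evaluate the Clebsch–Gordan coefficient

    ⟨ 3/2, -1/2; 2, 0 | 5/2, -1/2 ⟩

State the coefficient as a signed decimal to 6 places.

j₁+j₂−J=1  J+j₁−j₂=2  J−j₁+j₂=3  j₁+j₂+J+1=7
(j₁±m₁, j₂±m₂, J±M) = (1,2,2,2,2,3)
P² = 48/35
sum k=0..1:
  [0] +1/4 = 1/4
  [1] −1/2 = -1/2
S = -1/4
C² = P²·S² = 3/35 ; C = -0.292770

-0.292770  (= −√(3/35))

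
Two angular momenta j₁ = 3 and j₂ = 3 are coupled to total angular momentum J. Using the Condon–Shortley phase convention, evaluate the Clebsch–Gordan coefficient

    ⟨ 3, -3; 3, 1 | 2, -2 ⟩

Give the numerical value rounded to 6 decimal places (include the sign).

+0.345033

triangle: 4!*2!*2!/9! = 96/362880
(j±m)!: 0!*6!*4!*2!*0!*4! = 829440
prefactor² = (2J+1)*Δ*N² = 7680/7
  k=4: +1/(4!*0!*2!*0!*0!*2!) = 1/96
Σ = 1/96  ⇒  CG² = 7680/7*1/96² = 5/42
CG = +√(5/42) = +0.345033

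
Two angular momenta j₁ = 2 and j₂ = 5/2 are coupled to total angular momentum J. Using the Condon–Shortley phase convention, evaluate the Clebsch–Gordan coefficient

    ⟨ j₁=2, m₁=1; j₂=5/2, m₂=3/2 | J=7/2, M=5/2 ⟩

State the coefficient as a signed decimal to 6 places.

-0.125988

√[8·1!3!4!/9! · 3!1!4!1!6!1!] = √(2304/7)
  +(−1)^0/∏(0,1,1,4,2,0)! = 1/48  (running 1/48)
  +(−1)^1/∏(1,0,0,3,3,1)! = -1/36  (running -1/144)
⟨..|..⟩ = √(2304/7)·(-1/144) = -0.125988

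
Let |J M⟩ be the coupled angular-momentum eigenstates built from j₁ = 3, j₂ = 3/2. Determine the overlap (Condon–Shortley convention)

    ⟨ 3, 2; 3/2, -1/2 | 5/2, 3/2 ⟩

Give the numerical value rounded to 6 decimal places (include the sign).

triangle: 2!·4!·1!/8! = 48/40320
(j±m)!: 5!·1!·1!·2!·4!·1! = 5760
prefactor² = (2J+1)·Δ·N² = 288/7
  k=0: +1/(0!·2!·1!·1!·3!·0!) = 1/12
  k=1: −1/(1!·1!·0!·0!·4!·1!) = -1/24
Σ = 1/24  ⇒  CG² = 288/7·1/24² = 1/14
CG = +√(1/14) = +0.267261

+√(1/14) ≈ +0.267261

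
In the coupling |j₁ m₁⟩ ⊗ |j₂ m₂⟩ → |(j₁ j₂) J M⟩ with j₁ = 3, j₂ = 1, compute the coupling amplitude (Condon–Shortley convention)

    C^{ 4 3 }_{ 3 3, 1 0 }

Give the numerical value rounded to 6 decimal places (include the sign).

+0.500000  (= +√(1/4))

√[9·0!6!2!/9! · 6!0!1!1!7!1!] = √(129600)
  +(−1)^0/∏(0,0,0,1,6,1)! = 1/720  (running 1/720)
⟨..|..⟩ = √(129600)·(1/720) = +0.500000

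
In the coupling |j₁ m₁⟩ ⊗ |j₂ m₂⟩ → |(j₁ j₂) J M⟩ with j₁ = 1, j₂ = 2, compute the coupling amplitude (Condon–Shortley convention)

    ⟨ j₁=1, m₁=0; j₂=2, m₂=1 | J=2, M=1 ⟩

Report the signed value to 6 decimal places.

triangle: 1!*1!*3!/6! = 6/720
(j±m)!: 1!*1!*3!*1!*3!*1! = 36
prefactor² = (2J+1)*Δ*N² = 3/2
  k=0: +1/(0!*1!*1!*3!*0!*0!) = 1/6
  k=1: −1/(1!*0!*0!*2!*1!*1!) = -1/2
Σ = -1/3  ⇒  CG² = 3/2*(-1/3)² = 1/6
CG = −√(1/6) = -0.408248

-0.408248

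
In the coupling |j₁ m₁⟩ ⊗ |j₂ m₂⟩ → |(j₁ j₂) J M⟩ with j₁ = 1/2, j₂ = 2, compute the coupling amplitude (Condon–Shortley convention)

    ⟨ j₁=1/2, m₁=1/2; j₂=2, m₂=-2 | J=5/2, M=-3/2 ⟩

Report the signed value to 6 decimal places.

+√(1/5) = +0.447214

triangle: 0!·1!·4!/6! = 24/720
(j±m)!: 1!·0!·0!·4!·1!·4! = 576
prefactor² = (2J+1)·Δ·N² = 576/5
  k=0: +1/(0!·0!·0!·0!·1!·4!) = 1/24
Σ = 1/24  ⇒  CG² = 576/5·1/24² = 1/5
CG = +√(1/5) = +0.447214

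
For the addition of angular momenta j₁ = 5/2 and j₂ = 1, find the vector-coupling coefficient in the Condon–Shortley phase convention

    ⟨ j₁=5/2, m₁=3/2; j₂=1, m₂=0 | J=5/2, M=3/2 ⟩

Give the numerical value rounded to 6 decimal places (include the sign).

+√(9/35) = +0.507093

√[6·1!4!1!/7! · 4!1!1!1!4!1!] = √(576/35)
  +(−1)^0/∏(0,1,1,1,3,0)! = 1/6  (running 1/6)
  +(−1)^1/∏(1,0,0,0,4,1)! = -1/24  (running 1/8)
⟨..|..⟩ = √(576/35)·(1/8) = +0.507093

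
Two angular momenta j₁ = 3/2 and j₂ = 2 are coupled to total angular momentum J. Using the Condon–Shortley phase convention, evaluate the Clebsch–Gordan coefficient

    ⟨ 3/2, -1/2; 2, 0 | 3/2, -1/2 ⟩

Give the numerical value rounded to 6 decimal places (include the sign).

√[4·2!1!2!/6! · 1!2!2!2!1!2!] = √(16/45)
  +(−1)^1/∏(1,1,1,1,0,1)! = -1  (running -1)
  +(−1)^2/∏(2,0,0,0,1,2)! = 1/4  (running -3/4)
⟨..|..⟩ = √(16/45)·(-3/4) = -0.447214

-0.447214  (= −√(1/5))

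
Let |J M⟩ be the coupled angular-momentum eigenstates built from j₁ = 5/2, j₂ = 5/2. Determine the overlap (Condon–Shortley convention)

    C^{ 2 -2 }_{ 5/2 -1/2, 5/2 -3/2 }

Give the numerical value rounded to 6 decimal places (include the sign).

−√(9/28) ≈ -0.566947

√[5·3!2!2!/8! · 2!3!1!4!0!4!] = √(144/7)
  +(−1)^1/∏(1,2,2,0,0,2)! = -1/8  (running -1/8)
⟨..|..⟩ = √(144/7)·(-1/8) = -0.566947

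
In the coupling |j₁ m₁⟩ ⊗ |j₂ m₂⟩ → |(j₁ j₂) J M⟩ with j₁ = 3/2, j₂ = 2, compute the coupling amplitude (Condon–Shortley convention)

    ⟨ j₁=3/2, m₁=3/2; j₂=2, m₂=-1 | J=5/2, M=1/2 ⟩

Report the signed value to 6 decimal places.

+√(27/70) ≈ +0.621059

√[6·1!2!3!/7! · 3!0!1!3!3!2!] = √(216/35)
  +(−1)^0/∏(0,1,0,1,2,2)! = 1/4  (running 1/4)
⟨..|..⟩ = √(216/35)·(1/4) = +0.621059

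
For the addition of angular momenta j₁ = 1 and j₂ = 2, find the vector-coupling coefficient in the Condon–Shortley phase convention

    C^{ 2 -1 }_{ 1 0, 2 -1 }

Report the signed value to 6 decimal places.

+√(1/6) ≈ +0.408248

triangle: 1!*1!*3!/6! = 6/720
(j±m)!: 1!*1!*1!*3!*1!*3! = 36
prefactor² = (2J+1)*Δ*N² = 3/2
  k=0: +1/(0!*1!*1!*1!*0!*2!) = 1/2
  k=1: −1/(1!*0!*0!*0!*1!*3!) = -1/6
Σ = 1/3  ⇒  CG² = 3/2*1/3² = 1/6
CG = +√(1/6) = +0.408248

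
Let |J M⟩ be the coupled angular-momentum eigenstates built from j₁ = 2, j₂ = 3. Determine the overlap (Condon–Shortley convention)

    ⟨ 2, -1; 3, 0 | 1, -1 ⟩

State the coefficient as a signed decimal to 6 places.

−√(3/35) = -0.292770

j₁+j₂−J=4  J+j₁−j₂=0  J−j₁+j₂=2  j₁+j₂+J+1=7
(j₁±m₁, j₂±m₂, J±M) = (1,3,3,3,0,2)
P² = 432/35
sum k=3..3:
  [3] −1/12 = -1/12
S = -1/12
C² = P²·S² = 3/35 ; C = -0.292770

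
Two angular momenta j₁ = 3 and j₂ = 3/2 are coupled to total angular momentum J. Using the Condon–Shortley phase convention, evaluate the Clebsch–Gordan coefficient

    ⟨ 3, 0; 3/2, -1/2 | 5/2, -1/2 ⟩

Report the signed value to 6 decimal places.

√[6·2!4!1!/8! · 3!3!1!2!2!3!] = √(216/35)
  +(−1)^0/∏(0,2,3,1,1,0)! = 1/12  (running 1/12)
  +(−1)^1/∏(1,1,2,0,2,1)! = -1/4  (running -1/6)
⟨..|..⟩ = √(216/35)·(-1/6) = -0.414039

-0.414039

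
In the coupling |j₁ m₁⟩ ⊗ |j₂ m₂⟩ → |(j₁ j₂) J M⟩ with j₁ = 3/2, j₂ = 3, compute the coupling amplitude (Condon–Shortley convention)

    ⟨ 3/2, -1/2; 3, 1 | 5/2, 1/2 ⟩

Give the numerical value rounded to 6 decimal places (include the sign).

-0.119523  (= −√(1/70))

triangle: 2!×1!×4!/8! = 48/40320
(j±m)!: 1!×2!×4!×2!×3!×2! = 1152
prefactor² = (2J+1)×Δ×N² = 288/35
  k=1: −1/(1!×1!×1!×3!×0!×1!) = -1/6
  k=2: +1/(2!×0!×0!×2!×1!×2!) = 1/8
Σ = -1/24  ⇒  CG² = 288/35×(-1/24)² = 1/70
CG = −√(1/70) = -0.119523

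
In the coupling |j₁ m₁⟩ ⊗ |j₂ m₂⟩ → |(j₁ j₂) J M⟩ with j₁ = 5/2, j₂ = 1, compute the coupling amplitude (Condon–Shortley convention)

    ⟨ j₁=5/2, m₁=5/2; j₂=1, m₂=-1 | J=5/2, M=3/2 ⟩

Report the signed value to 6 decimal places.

j₁+j₂−J=1  J+j₁−j₂=4  J−j₁+j₂=1  j₁+j₂+J+1=7
(j₁±m₁, j₂±m₂, J±M) = (5,0,0,2,4,1)
P² = 1152/7
sum k=0..0:
  [0] +1/24 = 1/24
S = 1/24
C² = P²·S² = 2/7 ; C = +0.534522

+√(2/7) ≈ +0.534522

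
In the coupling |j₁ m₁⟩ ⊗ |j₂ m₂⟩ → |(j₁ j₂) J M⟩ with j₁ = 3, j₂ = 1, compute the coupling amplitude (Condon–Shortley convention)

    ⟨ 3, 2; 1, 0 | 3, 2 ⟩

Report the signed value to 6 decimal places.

+√(1/3) = +0.577350

√[7·1!5!1!/8! · 5!1!1!1!5!1!] = √(300)
  +(−1)^0/∏(0,1,1,1,4,0)! = 1/24  (running 1/24)
  +(−1)^1/∏(1,0,0,0,5,1)! = -1/120  (running 1/30)
⟨..|..⟩ = √(300)·(1/30) = +0.577350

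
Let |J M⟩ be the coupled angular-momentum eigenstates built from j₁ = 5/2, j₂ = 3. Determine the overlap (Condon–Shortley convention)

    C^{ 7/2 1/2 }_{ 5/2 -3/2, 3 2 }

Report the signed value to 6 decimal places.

triangle: 2!·3!·4!/10! = 288/3628800
(j±m)!: 1!·4!·5!·1!·4!·3! = 414720
prefactor² = (2J+1)·Δ·N² = 9216/35
  k=1: −1/(1!·1!·3!·4!·0!·0!) = -1/144
  k=2: +1/(2!·0!·2!·3!·1!·1!) = 1/24
Σ = 5/144  ⇒  CG² = 9216/35·5/144² = 20/63
CG = +√(20/63) = +0.563436

+0.563436  (= +√(20/63))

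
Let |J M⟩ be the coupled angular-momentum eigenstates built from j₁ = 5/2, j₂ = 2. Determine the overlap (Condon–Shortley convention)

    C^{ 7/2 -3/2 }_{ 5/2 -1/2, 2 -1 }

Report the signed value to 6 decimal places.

√[8·1!4!3!/9! · 2!3!1!3!2!5!] = √(384/7)
  +(−1)^0/∏(0,1,3,1,1,2)! = 1/12  (running 1/12)
  +(−1)^1/∏(1,0,2,0,2,3)! = -1/24  (running 1/24)
⟨..|..⟩ = √(384/7)·(1/24) = +0.308607

+√(2/21) ≈ +0.308607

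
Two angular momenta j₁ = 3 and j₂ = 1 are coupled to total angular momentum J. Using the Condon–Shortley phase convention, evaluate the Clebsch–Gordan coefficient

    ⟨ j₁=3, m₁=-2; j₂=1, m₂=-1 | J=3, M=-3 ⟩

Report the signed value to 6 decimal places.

+0.500000  (= +√(1/4))

triangle: 1!*5!*1!/8! = 120/40320
(j±m)!: 1!*5!*0!*2!*0!*6! = 172800
prefactor² = (2J+1)*Δ*N² = 3600
  k=0: +1/(0!*1!*5!*0!*0!*1!) = 1/120
Σ = 1/120  ⇒  CG² = 3600*1/120² = 1/4
CG = +√(1/4) = +0.500000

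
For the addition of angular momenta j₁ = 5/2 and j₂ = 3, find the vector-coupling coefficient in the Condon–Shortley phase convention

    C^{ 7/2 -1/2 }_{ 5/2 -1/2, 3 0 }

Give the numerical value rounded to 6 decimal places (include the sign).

√[8·2!3!4!/10! · 2!3!3!3!3!4!] = √(6912/175)
  +(−1)^0/∏(0,2,3,3,0,1)! = 1/72  (running 1/72)
  +(−1)^1/∏(1,1,2,2,1,2)! = -1/8  (running -1/9)
  +(−1)^2/∏(2,0,1,1,2,3)! = 1/24  (running -5/72)
⟨..|..⟩ = √(6912/175)·(-5/72) = -0.436436

−√(4/21) = -0.436436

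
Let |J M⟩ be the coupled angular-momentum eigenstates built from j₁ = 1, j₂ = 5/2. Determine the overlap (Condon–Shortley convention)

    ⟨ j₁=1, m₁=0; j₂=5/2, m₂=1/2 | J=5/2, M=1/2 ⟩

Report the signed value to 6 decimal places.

triangle: 1!×1!×4!/7! = 24/5040
(j±m)!: 1!×1!×3!×2!×3!×2! = 144
prefactor² = (2J+1)×Δ×N² = 144/35
  k=0: +1/(0!×1!×1!×3!×0!×1!) = 1/6
  k=1: −1/(1!×0!×0!×2!×1!×2!) = -1/4
Σ = -1/12  ⇒  CG² = 144/35×(-1/12)² = 1/35
CG = −√(1/35) = -0.169031

−√(1/35) ≈ -0.169031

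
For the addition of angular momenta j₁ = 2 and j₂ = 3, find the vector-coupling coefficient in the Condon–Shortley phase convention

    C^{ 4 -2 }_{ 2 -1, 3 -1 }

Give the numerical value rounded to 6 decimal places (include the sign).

−√(1/28) = -0.188982

triangle: 1!·3!·5!/10! = 720/3628800
(j±m)!: 1!·3!·2!·4!·2!·6! = 414720
prefactor² = (2J+1)·Δ·N² = 5184/7
  k=0: +1/(0!·1!·3!·2!·0!·3!) = 1/72
  k=1: −1/(1!·0!·2!·1!·1!·4!) = -1/48
Σ = -1/144  ⇒  CG² = 5184/7·(-1/144)² = 1/28
CG = −√(1/28) = -0.188982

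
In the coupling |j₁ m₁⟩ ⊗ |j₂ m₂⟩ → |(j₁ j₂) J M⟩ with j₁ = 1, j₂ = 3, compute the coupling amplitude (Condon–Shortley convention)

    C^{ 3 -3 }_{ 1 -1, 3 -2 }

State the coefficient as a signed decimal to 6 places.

j₁+j₂−J=1  J+j₁−j₂=1  J−j₁+j₂=5  j₁+j₂+J+1=8
(j₁±m₁, j₂±m₂, J±M) = (0,2,1,5,0,6)
P² = 3600
sum k=1..1:
  [1] −1/120 = -1/120
S = -1/120
C² = P²·S² = 1/4 ; C = -0.500000

−√(1/4) ≈ -0.500000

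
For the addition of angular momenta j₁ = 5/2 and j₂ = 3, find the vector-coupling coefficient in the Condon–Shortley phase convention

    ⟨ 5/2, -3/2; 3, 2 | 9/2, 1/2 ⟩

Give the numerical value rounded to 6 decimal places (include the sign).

j₁+j₂−J=1  J+j₁−j₂=4  J−j₁+j₂=5  j₁+j₂+J+1=11
(j₁±m₁, j₂±m₂, J±M) = (1,4,5,1,5,4)
P² = 460800/77
sum k=0..1:
  [0] +1/2880 = 1/2880
  [1] −1/144 = -1/144
S = -19/2880
C² = P²·S² = 361/1386 ; C = -0.510355

-0.510355  (= −√(361/1386))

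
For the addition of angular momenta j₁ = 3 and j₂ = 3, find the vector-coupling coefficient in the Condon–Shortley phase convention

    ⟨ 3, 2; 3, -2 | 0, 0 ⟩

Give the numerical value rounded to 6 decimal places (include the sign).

-0.377964  (= −√(1/7))

√[1·6!0!0!/7! · 5!1!1!5!0!0!] = √(14400/7)
  +(−1)^1/∏(1,5,0,0,0,0)! = -1/120  (running -1/120)
⟨..|..⟩ = √(14400/7)·(-1/120) = -0.377964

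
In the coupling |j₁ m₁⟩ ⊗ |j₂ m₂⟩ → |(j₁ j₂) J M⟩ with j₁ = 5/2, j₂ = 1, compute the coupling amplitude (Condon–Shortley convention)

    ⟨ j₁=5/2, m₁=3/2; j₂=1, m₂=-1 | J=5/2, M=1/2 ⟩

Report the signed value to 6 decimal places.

+√(16/35) ≈ +0.676123

triangle: 1!·4!·1!/7! = 24/5040
(j±m)!: 4!·1!·0!·2!·3!·2! = 576
prefactor² = (2J+1)·Δ·N² = 576/35
  k=0: +1/(0!·1!·1!·0!·3!·1!) = 1/6
Σ = 1/6  ⇒  CG² = 576/35·1/6² = 16/35
CG = +√(16/35) = +0.676123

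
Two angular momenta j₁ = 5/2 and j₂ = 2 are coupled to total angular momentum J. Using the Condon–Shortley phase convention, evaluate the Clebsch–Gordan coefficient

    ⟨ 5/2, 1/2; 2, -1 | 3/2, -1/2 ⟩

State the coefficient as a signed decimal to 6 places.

triangle: 3!×2!×1!/7! = 12/5040
(j±m)!: 3!×2!×1!×3!×1!×2! = 144
prefactor² = (2J+1)×Δ×N² = 48/35
  k=0: +1/(0!×3!×2!×1!×0!×0!) = 1/12
  k=1: −1/(1!×2!×1!×0!×1!×1!) = -1/2
Σ = -5/12  ⇒  CG² = 48/35×(-5/12)² = 5/21
CG = −√(5/21) = -0.487950

−√(5/21) ≈ -0.487950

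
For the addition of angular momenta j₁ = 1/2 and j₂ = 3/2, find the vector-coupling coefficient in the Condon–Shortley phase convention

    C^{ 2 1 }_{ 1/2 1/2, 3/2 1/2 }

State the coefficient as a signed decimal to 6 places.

+√(3/4) ≈ +0.866025

j₁+j₂−J=0  J+j₁−j₂=1  J−j₁+j₂=3  j₁+j₂+J+1=5
(j₁±m₁, j₂±m₂, J±M) = (1,0,2,1,3,1)
P² = 3
sum k=0..0:
  [0] +1/2 = 1/2
S = 1/2
C² = P²·S² = 3/4 ; C = +0.866025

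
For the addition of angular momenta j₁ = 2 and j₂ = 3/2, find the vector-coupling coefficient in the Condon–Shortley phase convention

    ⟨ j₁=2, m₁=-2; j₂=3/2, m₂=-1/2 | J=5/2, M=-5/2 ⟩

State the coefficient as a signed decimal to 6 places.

√[6·1!3!2!/7! · 0!4!1!2!0!5!] = √(576/7)
  +(−1)^1/∏(1,0,3,0,0,2)! = -1/12  (running -1/12)
⟨..|..⟩ = √(576/7)·(-1/12) = -0.755929

-0.755929  (= −√(4/7))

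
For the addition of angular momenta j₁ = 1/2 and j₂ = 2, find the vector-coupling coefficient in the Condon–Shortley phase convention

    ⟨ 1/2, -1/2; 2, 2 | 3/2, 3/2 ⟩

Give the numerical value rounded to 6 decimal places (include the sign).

−√(4/5) ≈ -0.894427

√[4·1!0!3!/5! · 0!1!4!0!3!0!] = √(144/5)
  +(−1)^1/∏(1,0,0,3,0,0)! = -1/6  (running -1/6)
⟨..|..⟩ = √(144/5)·(-1/6) = -0.894427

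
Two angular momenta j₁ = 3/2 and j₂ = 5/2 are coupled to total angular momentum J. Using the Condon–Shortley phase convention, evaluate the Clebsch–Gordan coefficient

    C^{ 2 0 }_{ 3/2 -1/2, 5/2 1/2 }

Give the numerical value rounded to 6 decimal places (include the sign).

-0.267261  (= −√(1/14))

√[5·2!1!3!/7! · 1!2!3!2!2!2!] = √(8/7)
  +(−1)^1/∏(1,1,1,2,0,1)! = -1/2  (running -1/2)
  +(−1)^2/∏(2,0,0,1,1,2)! = 1/4  (running -1/4)
⟨..|..⟩ = √(8/7)·(-1/4) = -0.267261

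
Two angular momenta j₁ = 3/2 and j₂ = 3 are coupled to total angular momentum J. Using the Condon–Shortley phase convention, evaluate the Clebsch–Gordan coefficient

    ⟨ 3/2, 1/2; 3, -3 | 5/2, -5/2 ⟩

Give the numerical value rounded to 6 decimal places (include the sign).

+√(15/28) = +0.731925

√[6·2!1!4!/8! · 2!1!0!6!0!5!] = √(8640/7)
  +(−1)^0/∏(0,2,1,0,0,4)! = 1/48  (running 1/48)
⟨..|..⟩ = √(8640/7)·(1/48) = +0.731925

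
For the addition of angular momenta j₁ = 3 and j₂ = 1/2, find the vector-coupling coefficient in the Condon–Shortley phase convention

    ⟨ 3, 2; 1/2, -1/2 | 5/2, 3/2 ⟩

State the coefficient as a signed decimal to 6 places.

triangle: 1!*5!*0!/7! = 120/5040
(j±m)!: 5!*1!*0!*1!*4!*1! = 2880
prefactor² = (2J+1)*Δ*N² = 2880/7
  k=0: +1/(0!*1!*1!*0!*4!*0!) = 1/24
Σ = 1/24  ⇒  CG² = 2880/7*1/24² = 5/7
CG = +√(5/7) = +0.845154

+√(5/7) = +0.845154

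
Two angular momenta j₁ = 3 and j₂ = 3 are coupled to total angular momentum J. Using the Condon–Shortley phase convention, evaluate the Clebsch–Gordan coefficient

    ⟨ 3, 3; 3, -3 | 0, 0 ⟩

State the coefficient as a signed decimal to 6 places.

√[1·6!0!0!/7! · 6!0!0!6!0!0!] = √(518400/7)
  +(−1)^0/∏(0,6,0,0,0,0)! = 1/720  (running 1/720)
⟨..|..⟩ = √(518400/7)·(1/720) = +0.377964

+√(1/7) = +0.377964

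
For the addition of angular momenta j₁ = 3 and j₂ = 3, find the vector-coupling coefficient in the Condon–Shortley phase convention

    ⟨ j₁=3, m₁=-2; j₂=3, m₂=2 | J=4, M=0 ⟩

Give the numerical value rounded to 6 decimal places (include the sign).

+√(7/22) ≈ +0.564076

triangle: 2!·4!·4!/11! = 1152/39916800
(j±m)!: 1!·5!·5!·1!·4!·4! = 8294400
prefactor² = (2J+1)·Δ·N² = 165888/77
  k=1: −1/(1!·1!·4!·4!·0!·0!) = -1/576
  k=2: +1/(2!·0!·3!·3!·1!·1!) = 1/72
Σ = 7/576  ⇒  CG² = 165888/77·7/576² = 7/22
CG = +√(7/22) = +0.564076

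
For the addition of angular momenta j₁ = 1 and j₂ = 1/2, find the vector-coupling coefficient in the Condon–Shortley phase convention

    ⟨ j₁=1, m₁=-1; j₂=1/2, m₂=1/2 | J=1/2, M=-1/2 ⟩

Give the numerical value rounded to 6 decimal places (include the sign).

-0.816497  (= −√(2/3))

triangle: 1!·1!·0!/3! = 1/6
(j±m)!: 0!·2!·1!·0!·0!·1! = 2
prefactor² = (2J+1)·Δ·N² = 2/3
  k=1: −1/(1!·0!·1!·0!·0!·0!) = -1
Σ = -1  ⇒  CG² = 2/3·(-1)² = 2/3
CG = −√(2/3) = -0.816497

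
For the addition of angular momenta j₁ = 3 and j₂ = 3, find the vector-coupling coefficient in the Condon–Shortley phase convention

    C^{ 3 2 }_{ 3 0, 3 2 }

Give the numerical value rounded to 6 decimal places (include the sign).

j₁+j₂−J=3  J+j₁−j₂=3  J−j₁+j₂=3  j₁+j₂+J+1=10
(j₁±m₁, j₂±m₂, J±M) = (3,3,5,1,5,1)
P² = 216
sum k=2..3:
  [2] +1/24 = 1/24
  [3] −1/72 = -1/72
S = 1/36
C² = P²·S² = 1/6 ; C = +0.408248

+√(1/6) ≈ +0.408248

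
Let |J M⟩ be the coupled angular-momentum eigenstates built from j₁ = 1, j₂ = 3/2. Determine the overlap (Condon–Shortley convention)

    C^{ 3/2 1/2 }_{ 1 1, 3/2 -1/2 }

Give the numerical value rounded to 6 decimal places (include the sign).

triangle: 1!*1!*2!/5! = 2/120
(j±m)!: 2!*0!*1!*2!*2!*1! = 8
prefactor² = (2J+1)*Δ*N² = 8/15
  k=0: +1/(0!*1!*0!*1!*1!*1!) = 1
Σ = 1  ⇒  CG² = 8/15*1² = 8/15
CG = +√(8/15) = +0.730297

+√(8/15) ≈ +0.730297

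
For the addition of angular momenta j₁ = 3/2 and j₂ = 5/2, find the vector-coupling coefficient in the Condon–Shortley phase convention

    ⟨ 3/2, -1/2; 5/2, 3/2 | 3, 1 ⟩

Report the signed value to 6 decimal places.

√[7·1!2!4!/8! · 1!2!4!1!4!2!] = √(96/5)
  +(−1)^0/∏(0,1,2,4,0,0)! = 1/48  (running 1/48)
  +(−1)^1/∏(1,0,1,3,1,1)! = -1/6  (running -7/48)
⟨..|..⟩ = √(96/5)·(-7/48) = -0.639010

-0.639010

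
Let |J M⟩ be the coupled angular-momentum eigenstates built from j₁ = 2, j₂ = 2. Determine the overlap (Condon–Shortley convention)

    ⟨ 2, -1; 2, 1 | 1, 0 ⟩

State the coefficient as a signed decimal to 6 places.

+0.316228  (= +√(1/10))

triangle: 3!×1!×1!/6! = 6/720
(j±m)!: 1!×3!×3!×1!×1!×1! = 36
prefactor² = (2J+1)×Δ×N² = 9/10
  k=2: +1/(2!×1!×1!×1!×0!×0!) = 1/2
  k=3: −1/(3!×0!×0!×0!×1!×1!) = -1/6
Σ = 1/3  ⇒  CG² = 9/10×1/3² = 1/10
CG = +√(1/10) = +0.316228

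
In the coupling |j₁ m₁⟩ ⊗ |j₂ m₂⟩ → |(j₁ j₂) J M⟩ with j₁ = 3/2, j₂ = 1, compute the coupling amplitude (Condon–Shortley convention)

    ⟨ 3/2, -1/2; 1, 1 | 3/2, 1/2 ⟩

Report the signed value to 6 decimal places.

-0.730297

triangle: 1!×2!×1!/5! = 2/120
(j±m)!: 1!×2!×2!×0!×2!×1! = 8
prefactor² = (2J+1)×Δ×N² = 8/15
  k=1: −1/(1!×0!×1!×1!×1!×0!) = -1
Σ = -1  ⇒  CG² = 8/15×(-1)² = 8/15
CG = −√(8/15) = -0.730297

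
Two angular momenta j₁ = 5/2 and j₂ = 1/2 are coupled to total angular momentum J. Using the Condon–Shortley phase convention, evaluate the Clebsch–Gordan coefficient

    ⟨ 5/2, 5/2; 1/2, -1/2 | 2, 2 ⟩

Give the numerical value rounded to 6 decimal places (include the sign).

+0.912871

√[5·1!4!0!/6! · 5!0!0!1!4!0!] = √(480)
  +(−1)^0/∏(0,1,0,0,4,0)! = 1/24  (running 1/24)
⟨..|..⟩ = √(480)·(1/24) = +0.912871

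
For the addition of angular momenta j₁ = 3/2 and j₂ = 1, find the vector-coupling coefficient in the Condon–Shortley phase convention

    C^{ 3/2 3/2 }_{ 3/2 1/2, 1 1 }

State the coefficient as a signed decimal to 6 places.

√[4·1!2!1!/5! · 2!1!2!0!3!0!] = √(8/5)
  +(−1)^1/∏(1,0,0,1,2,0)! = -1/2  (running -1/2)
⟨..|..⟩ = √(8/5)·(-1/2) = -0.632456

−√(2/5) ≈ -0.632456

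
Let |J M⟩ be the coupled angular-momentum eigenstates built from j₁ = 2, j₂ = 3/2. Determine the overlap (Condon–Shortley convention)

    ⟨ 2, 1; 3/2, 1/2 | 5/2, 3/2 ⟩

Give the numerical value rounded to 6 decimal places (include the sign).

+√(1/35) = +0.169031

√[6·1!3!2!/7! · 3!1!2!1!4!1!] = √(144/35)
  +(−1)^0/∏(0,1,1,2,2,0)! = 1/4  (running 1/4)
  +(−1)^1/∏(1,0,0,1,3,1)! = -1/6  (running 1/12)
⟨..|..⟩ = √(144/35)·(1/12) = +0.169031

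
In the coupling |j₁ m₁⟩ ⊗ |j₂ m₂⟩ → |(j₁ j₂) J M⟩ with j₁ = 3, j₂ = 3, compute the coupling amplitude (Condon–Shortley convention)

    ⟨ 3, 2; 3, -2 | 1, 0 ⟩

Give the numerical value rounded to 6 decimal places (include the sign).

√[3·5!1!1!/8! · 5!1!1!5!1!1!] = √(900/7)
  +(−1)^0/∏(0,5,1,1,0,0)! = 1/120  (running 1/120)
  +(−1)^1/∏(1,4,0,0,1,1)! = -1/24  (running -1/30)
⟨..|..⟩ = √(900/7)·(-1/30) = -0.377964

-0.377964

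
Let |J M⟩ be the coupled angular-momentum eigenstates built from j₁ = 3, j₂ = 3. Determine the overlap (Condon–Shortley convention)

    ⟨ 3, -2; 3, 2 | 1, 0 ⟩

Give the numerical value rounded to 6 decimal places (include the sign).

√[3·5!1!1!/8! · 1!5!5!1!1!1!] = √(900/7)
  +(−1)^4/∏(4,1,1,1,0,0)! = 1/24  (running 1/24)
  +(−1)^5/∏(5,0,0,0,1,1)! = -1/120  (running 1/30)
⟨..|..⟩ = √(900/7)·(1/30) = +0.377964

+0.377964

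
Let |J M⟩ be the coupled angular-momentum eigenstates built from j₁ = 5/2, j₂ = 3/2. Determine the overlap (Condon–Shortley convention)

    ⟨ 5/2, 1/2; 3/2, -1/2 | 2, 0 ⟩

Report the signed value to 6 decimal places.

triangle: 2!×3!×1!/7! = 12/5040
(j±m)!: 3!×2!×1!×2!×2!×2! = 96
prefactor² = (2J+1)×Δ×N² = 8/7
  k=0: +1/(0!×2!×2!×1!×1!×0!) = 1/4
  k=1: −1/(1!×1!×1!×0!×2!×1!) = -1/2
Σ = -1/4  ⇒  CG² = 8/7×(-1/4)² = 1/14
CG = −√(1/14) = -0.267261

−√(1/14) ≈ -0.267261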